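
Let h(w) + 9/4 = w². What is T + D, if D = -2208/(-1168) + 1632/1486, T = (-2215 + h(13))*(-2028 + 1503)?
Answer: 233300215083/216956 ≈ 1.0753e+6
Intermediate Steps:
h(w) = -9/4 + w²
T = 4301325/4 (T = (-2215 + (-9/4 + 13²))*(-2028 + 1503) = (-2215 + (-9/4 + 169))*(-525) = (-2215 + 667/4)*(-525) = -8193/4*(-525) = 4301325/4 ≈ 1.0753e+6)
D = 162102/54239 (D = -2208*(-1/1168) + 1632*(1/1486) = 138/73 + 816/743 = 162102/54239 ≈ 2.9887)
T + D = 4301325/4 + 162102/54239 = 233300215083/216956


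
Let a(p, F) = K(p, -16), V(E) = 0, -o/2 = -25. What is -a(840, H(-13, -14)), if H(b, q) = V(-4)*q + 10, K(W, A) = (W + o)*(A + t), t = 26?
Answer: -8900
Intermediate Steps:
o = 50 (o = -2*(-25) = 50)
K(W, A) = (26 + A)*(50 + W) (K(W, A) = (W + 50)*(A + 26) = (50 + W)*(26 + A) = (26 + A)*(50 + W))
H(b, q) = 10 (H(b, q) = 0*q + 10 = 0 + 10 = 10)
a(p, F) = 500 + 10*p (a(p, F) = 1300 + 26*p + 50*(-16) - 16*p = 1300 + 26*p - 800 - 16*p = 500 + 10*p)
-a(840, H(-13, -14)) = -(500 + 10*840) = -(500 + 8400) = -1*8900 = -8900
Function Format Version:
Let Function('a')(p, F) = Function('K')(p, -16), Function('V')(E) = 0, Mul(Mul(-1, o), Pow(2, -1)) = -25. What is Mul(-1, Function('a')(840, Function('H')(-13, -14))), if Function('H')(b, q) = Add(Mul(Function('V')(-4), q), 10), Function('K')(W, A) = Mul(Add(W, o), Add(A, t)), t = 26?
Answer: -8900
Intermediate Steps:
o = 50 (o = Mul(-2, -25) = 50)
Function('K')(W, A) = Mul(Add(26, A), Add(50, W)) (Function('K')(W, A) = Mul(Add(W, 50), Add(A, 26)) = Mul(Add(50, W), Add(26, A)) = Mul(Add(26, A), Add(50, W)))
Function('H')(b, q) = 10 (Function('H')(b, q) = Add(Mul(0, q), 10) = Add(0, 10) = 10)
Function('a')(p, F) = Add(500, Mul(10, p)) (Function('a')(p, F) = Add(1300, Mul(26, p), Mul(50, -16), Mul(-16, p)) = Add(1300, Mul(26, p), -800, Mul(-16, p)) = Add(500, Mul(10, p)))
Mul(-1, Function('a')(840, Function('H')(-13, -14))) = Mul(-1, Add(500, Mul(10, 840))) = Mul(-1, Add(500, 8400)) = Mul(-1, 8900) = -8900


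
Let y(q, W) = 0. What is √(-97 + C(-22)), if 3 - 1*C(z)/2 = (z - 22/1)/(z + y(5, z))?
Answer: I*√95 ≈ 9.7468*I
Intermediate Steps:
C(z) = 6 - 2*(-22 + z)/z (C(z) = 6 - 2*(z - 22/1)/(z + 0) = 6 - 2*(z - 22*1)/z = 6 - 2*(z - 22)/z = 6 - 2*(-22 + z)/z)
√(-97 + C(-22)) = √(-97 + (4 + 44/(-22))) = √(-97 + (4 + 44*(-1/22))) = √(-97 + (4 - 2)) = √(-97 + 2) = √(-95) = I*√95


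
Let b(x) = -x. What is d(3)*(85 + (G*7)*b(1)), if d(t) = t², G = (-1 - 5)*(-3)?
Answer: -369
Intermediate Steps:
G = 18 (G = -6*(-3) = 18)
d(3)*(85 + (G*7)*b(1)) = 3²*(85 + (18*7)*(-1*1)) = 9*(85 + 126*(-1)) = 9*(85 - 126) = 9*(-41) = -369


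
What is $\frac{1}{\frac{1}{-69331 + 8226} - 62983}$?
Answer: $- \frac{61105}{3848576216} \approx -1.5877 \cdot 10^{-5}$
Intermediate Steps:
$\frac{1}{\frac{1}{-69331 + 8226} - 62983} = \frac{1}{\frac{1}{-61105} - 62983} = \frac{1}{- \frac{1}{61105} - 62983} = \frac{1}{- \frac{3848576216}{61105}} = - \frac{61105}{3848576216}$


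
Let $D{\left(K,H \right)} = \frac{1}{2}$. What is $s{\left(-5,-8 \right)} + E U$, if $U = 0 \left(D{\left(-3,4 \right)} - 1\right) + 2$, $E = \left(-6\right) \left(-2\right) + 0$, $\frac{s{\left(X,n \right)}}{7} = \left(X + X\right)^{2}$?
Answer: $724$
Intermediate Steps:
$D{\left(K,H \right)} = \frac{1}{2}$
$s{\left(X,n \right)} = 28 X^{2}$ ($s{\left(X,n \right)} = 7 \left(X + X\right)^{2} = 7 \left(2 X\right)^{2} = 7 \cdot 4 X^{2} = 28 X^{2}$)
$E = 12$ ($E = 12 + 0 = 12$)
$U = 2$ ($U = 0 \left(\frac{1}{2} - 1\right) + 2 = 0 \left(- \frac{1}{2}\right) + 2 = 0 + 2 = 2$)
$s{\left(-5,-8 \right)} + E U = 28 \left(-5\right)^{2} + 12 \cdot 2 = 28 \cdot 25 + 24 = 700 + 24 = 724$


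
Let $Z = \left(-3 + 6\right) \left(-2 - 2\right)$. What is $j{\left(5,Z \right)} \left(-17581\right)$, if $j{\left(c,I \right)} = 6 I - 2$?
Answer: $1300994$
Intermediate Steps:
$Z = -12$ ($Z = 3 \left(-4\right) = -12$)
$j{\left(c,I \right)} = -2 + 6 I$
$j{\left(5,Z \right)} \left(-17581\right) = \left(-2 + 6 \left(-12\right)\right) \left(-17581\right) = \left(-2 - 72\right) \left(-17581\right) = \left(-74\right) \left(-17581\right) = 1300994$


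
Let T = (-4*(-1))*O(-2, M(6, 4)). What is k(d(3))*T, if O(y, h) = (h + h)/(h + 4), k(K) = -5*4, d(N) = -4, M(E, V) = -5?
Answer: -800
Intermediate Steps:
k(K) = -20
O(y, h) = 2*h/(4 + h) (O(y, h) = (2*h)/(4 + h) = 2*h/(4 + h))
T = 40 (T = (-4*(-1))*(2*(-5)/(4 - 5)) = 4*(2*(-5)/(-1)) = 4*(2*(-5)*(-1)) = 4*10 = 40)
k(d(3))*T = -20*40 = -800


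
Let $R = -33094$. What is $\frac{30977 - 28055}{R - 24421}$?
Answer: $- \frac{2922}{57515} \approx -0.050804$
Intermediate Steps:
$\frac{30977 - 28055}{R - 24421} = \frac{30977 - 28055}{-33094 - 24421} = \frac{2922}{-57515} = 2922 \left(- \frac{1}{57515}\right) = - \frac{2922}{57515}$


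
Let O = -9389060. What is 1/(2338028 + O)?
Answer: -1/7051032 ≈ -1.4182e-7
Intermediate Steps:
1/(2338028 + O) = 1/(2338028 - 9389060) = 1/(-7051032) = -1/7051032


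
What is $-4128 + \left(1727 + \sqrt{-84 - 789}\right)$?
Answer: $-2401 + 3 i \sqrt{97} \approx -2401.0 + 29.547 i$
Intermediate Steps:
$-4128 + \left(1727 + \sqrt{-84 - 789}\right) = -4128 + \left(1727 + \sqrt{-873}\right) = -4128 + \left(1727 + 3 i \sqrt{97}\right) = -2401 + 3 i \sqrt{97}$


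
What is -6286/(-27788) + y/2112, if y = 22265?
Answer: 157993963/14672064 ≈ 10.768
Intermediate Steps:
-6286/(-27788) + y/2112 = -6286/(-27788) + 22265/2112 = -6286*(-1/27788) + 22265*(1/2112) = 3143/13894 + 22265/2112 = 157993963/14672064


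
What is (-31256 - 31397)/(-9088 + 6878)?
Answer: 62653/2210 ≈ 28.350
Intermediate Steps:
(-31256 - 31397)/(-9088 + 6878) = -62653/(-2210) = -62653*(-1/2210) = 62653/2210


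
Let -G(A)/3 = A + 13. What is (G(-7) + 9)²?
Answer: 81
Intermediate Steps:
G(A) = -39 - 3*A (G(A) = -3*(A + 13) = -3*(13 + A) = -39 - 3*A)
(G(-7) + 9)² = ((-39 - 3*(-7)) + 9)² = ((-39 + 21) + 9)² = (-18 + 9)² = (-9)² = 81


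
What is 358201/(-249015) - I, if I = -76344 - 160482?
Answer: 58972868189/249015 ≈ 2.3682e+5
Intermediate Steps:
I = -236826
358201/(-249015) - I = 358201/(-249015) - 1*(-236826) = 358201*(-1/249015) + 236826 = -358201/249015 + 236826 = 58972868189/249015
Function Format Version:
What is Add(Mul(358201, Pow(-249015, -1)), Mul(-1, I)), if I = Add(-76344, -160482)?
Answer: Rational(58972868189, 249015) ≈ 2.3682e+5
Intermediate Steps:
I = -236826
Add(Mul(358201, Pow(-249015, -1)), Mul(-1, I)) = Add(Mul(358201, Pow(-249015, -1)), Mul(-1, -236826)) = Add(Mul(358201, Rational(-1, 249015)), 236826) = Add(Rational(-358201, 249015), 236826) = Rational(58972868189, 249015)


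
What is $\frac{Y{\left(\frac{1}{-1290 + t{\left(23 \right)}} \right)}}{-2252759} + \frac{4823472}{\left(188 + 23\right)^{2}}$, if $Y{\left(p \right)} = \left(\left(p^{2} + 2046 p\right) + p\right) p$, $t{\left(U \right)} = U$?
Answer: $\frac{22100614022296552454916}{203990286849764139557} \approx 108.34$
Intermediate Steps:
$Y{\left(p \right)} = p \left(p^{2} + 2047 p\right)$ ($Y{\left(p \right)} = \left(p^{2} + 2047 p\right) p = p \left(p^{2} + 2047 p\right)$)
$\frac{Y{\left(\frac{1}{-1290 + t{\left(23 \right)}} \right)}}{-2252759} + \frac{4823472}{\left(188 + 23\right)^{2}} = \frac{\left(\frac{1}{-1290 + 23}\right)^{2} \left(2047 + \frac{1}{-1290 + 23}\right)}{-2252759} + \frac{4823472}{\left(188 + 23\right)^{2}} = \left(\frac{1}{-1267}\right)^{2} \left(2047 + \frac{1}{-1267}\right) \left(- \frac{1}{2252759}\right) + \frac{4823472}{211^{2}} = \left(- \frac{1}{1267}\right)^{2} \left(2047 - \frac{1}{1267}\right) \left(- \frac{1}{2252759}\right) + \frac{4823472}{44521} = \frac{1}{1605289} \cdot \frac{2593548}{1267} \left(- \frac{1}{2252759}\right) + 4823472 \cdot \frac{1}{44521} = \frac{2593548}{2033901163} \left(- \frac{1}{2252759}\right) + \frac{4823472}{44521} = - \frac{2593548}{4581889150058717} + \frac{4823472}{44521} = \frac{22100614022296552454916}{203990286849764139557}$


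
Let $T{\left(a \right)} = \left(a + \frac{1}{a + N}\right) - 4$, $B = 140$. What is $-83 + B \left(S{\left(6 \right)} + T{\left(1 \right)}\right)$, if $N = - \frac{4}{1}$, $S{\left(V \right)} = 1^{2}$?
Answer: $- \frac{1229}{3} \approx -409.67$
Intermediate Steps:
$S{\left(V \right)} = 1$
$N = -4$ ($N = \left(-4\right) 1 = -4$)
$T{\left(a \right)} = -4 + a + \frac{1}{-4 + a}$ ($T{\left(a \right)} = \left(a + \frac{1}{a - 4}\right) - 4 = \left(a + \frac{1}{-4 + a}\right) - 4 = -4 + a + \frac{1}{-4 + a}$)
$-83 + B \left(S{\left(6 \right)} + T{\left(1 \right)}\right) = -83 + 140 \left(1 + \frac{17 + 1^{2} - 8}{-4 + 1}\right) = -83 + 140 \left(1 + \frac{17 + 1 - 8}{-3}\right) = -83 + 140 \left(1 - \frac{10}{3}\right) = -83 + 140 \left(- \frac{7}{3}\right) = -83 - \frac{980}{3} = - \frac{1229}{3}$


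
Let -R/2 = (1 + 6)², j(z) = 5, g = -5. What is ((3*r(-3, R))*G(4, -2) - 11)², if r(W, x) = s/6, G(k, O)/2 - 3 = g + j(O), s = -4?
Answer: 529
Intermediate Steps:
R = -98 (R = -2*(1 + 6)² = -2*7² = -2*49 = -98)
G(k, O) = 6 (G(k, O) = 6 + 2*(-5 + 5) = 6 + 2*0 = 6 + 0 = 6)
r(W, x) = -⅔ (r(W, x) = -4/6 = -4*⅙ = -⅔)
((3*r(-3, R))*G(4, -2) - 11)² = ((3*(-⅔))*6 - 11)² = (-2*6 - 11)² = (-12 - 11)² = (-23)² = 529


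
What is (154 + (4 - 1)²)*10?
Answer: 1630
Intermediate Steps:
(154 + (4 - 1)²)*10 = (154 + 3²)*10 = (154 + 9)*10 = 163*10 = 1630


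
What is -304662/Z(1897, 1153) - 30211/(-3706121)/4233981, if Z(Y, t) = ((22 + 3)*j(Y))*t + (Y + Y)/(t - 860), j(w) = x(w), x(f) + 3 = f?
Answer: -700364722963404479491/125503407535796924917872 ≈ -0.0055804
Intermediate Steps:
x(f) = -3 + f
j(w) = -3 + w
Z(Y, t) = t*(-75 + 25*Y) + 2*Y/(-860 + t) (Z(Y, t) = ((22 + 3)*(-3 + Y))*t + (Y + Y)/(t - 860) = (25*(-3 + Y))*t + (2*Y)/(-860 + t) = (-75 + 25*Y)*t + 2*Y/(-860 + t) = t*(-75 + 25*Y) + 2*Y/(-860 + t))
-304662/Z(1897, 1153) - 30211/(-3706121)/4233981 = -304662*(-860 + 1153)/(2*1897 - 21500*1153*(-3 + 1897) + 25*1153²*(-3 + 1897)) - 30211/(-3706121)/4233981 = -304662*293/(3794 - 21500*1153*1894 + 25*1329409*1894) - 30211*(-1/3706121)*(1/4233981) = -304662*293/(3794 - 46951313000 + 62947516150) + (30211/3706121)*(1/4233981) = -304662/((1/293)*15996206944) + 30211/15691645897701 = -304662/15996206944/293 + 30211/15691645897701 = -304662*293/15996206944 + 30211/15691645897701 = -44632983/7998103472 + 30211/15691645897701 = -700364722963404479491/125503407535796924917872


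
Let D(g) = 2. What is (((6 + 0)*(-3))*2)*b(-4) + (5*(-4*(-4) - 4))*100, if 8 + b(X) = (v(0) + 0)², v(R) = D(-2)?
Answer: 6144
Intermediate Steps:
v(R) = 2
b(X) = -4 (b(X) = -8 + (2 + 0)² = -8 + 2² = -8 + 4 = -4)
(((6 + 0)*(-3))*2)*b(-4) + (5*(-4*(-4) - 4))*100 = (((6 + 0)*(-3))*2)*(-4) + (5*(-4*(-4) - 4))*100 = ((6*(-3))*2)*(-4) + (5*(16 - 4))*100 = -18*2*(-4) + (5*12)*100 = -36*(-4) + 60*100 = 144 + 6000 = 6144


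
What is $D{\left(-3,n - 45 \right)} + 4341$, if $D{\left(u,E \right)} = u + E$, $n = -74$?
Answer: $4219$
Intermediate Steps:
$D{\left(u,E \right)} = E + u$
$D{\left(-3,n - 45 \right)} + 4341 = \left(\left(-74 - 45\right) - 3\right) + 4341 = \left(-119 - 3\right) + 4341 = -122 + 4341 = 4219$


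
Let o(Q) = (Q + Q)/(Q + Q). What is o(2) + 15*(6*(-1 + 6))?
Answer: 451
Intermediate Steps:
o(Q) = 1 (o(Q) = (2*Q)/((2*Q)) = (2*Q)*(1/(2*Q)) = 1)
o(2) + 15*(6*(-1 + 6)) = 1 + 15*(6*(-1 + 6)) = 1 + 15*(6*5) = 1 + 15*30 = 1 + 450 = 451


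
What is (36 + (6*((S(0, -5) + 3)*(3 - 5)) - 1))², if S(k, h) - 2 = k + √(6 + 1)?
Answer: 1633 + 600*√7 ≈ 3220.4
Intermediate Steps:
S(k, h) = 2 + k + √7 (S(k, h) = 2 + (k + √(6 + 1)) = 2 + (k + √7) = 2 + k + √7)
(36 + (6*((S(0, -5) + 3)*(3 - 5)) - 1))² = (36 + (6*(((2 + 0 + √7) + 3)*(3 - 5)) - 1))² = (36 + (6*(((2 + √7) + 3)*(-2)) - 1))² = (36 + (6*((5 + √7)*(-2)) - 1))² = (36 + (6*(-10 - 2*√7) - 1))² = (36 + ((-60 - 12*√7) - 1))² = (36 + (-61 - 12*√7))² = (-25 - 12*√7)²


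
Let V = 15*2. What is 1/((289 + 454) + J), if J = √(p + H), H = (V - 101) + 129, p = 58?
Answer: 743/551933 - 2*√29/551933 ≈ 0.0013267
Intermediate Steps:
V = 30
H = 58 (H = (30 - 101) + 129 = -71 + 129 = 58)
J = 2*√29 (J = √(58 + 58) = √116 = 2*√29 ≈ 10.770)
1/((289 + 454) + J) = 1/((289 + 454) + 2*√29) = 1/(743 + 2*√29)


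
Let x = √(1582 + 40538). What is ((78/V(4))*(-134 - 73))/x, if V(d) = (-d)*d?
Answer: 69*√130/160 ≈ 4.9170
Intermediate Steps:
x = 18*√130 (x = √42120 = 18*√130 ≈ 205.23)
V(d) = -d²
((78/V(4))*(-134 - 73))/x = ((78/((-1*4²)))*(-134 - 73))/((18*√130)) = ((78/((-1*16)))*(-207))*(√130/2340) = ((78/(-16))*(-207))*(√130/2340) = ((78*(-1/16))*(-207))*(√130/2340) = (-39/8*(-207))*(√130/2340) = 8073*(√130/2340)/8 = 69*√130/160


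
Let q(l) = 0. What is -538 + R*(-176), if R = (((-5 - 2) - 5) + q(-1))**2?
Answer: -25882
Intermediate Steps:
R = 144 (R = (((-5 - 2) - 5) + 0)**2 = ((-7 - 5) + 0)**2 = (-12 + 0)**2 = (-12)**2 = 144)
-538 + R*(-176) = -538 + 144*(-176) = -538 - 25344 = -25882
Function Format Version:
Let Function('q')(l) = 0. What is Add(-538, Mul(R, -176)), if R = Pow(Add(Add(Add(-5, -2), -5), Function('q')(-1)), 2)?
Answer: -25882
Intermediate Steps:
R = 144 (R = Pow(Add(Add(Add(-5, -2), -5), 0), 2) = Pow(Add(Add(-7, -5), 0), 2) = Pow(Add(-12, 0), 2) = Pow(-12, 2) = 144)
Add(-538, Mul(R, -176)) = Add(-538, Mul(144, -176)) = Add(-538, -25344) = -25882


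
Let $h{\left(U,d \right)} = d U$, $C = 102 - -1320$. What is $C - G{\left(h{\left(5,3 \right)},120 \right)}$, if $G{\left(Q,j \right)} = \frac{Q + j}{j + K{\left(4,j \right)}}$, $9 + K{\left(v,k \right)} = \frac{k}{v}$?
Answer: $\frac{66789}{47} \approx 1421.0$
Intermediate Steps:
$K{\left(v,k \right)} = -9 + \frac{k}{v}$
$C = 1422$ ($C = 102 + 1320 = 1422$)
$h{\left(U,d \right)} = U d$
$G{\left(Q,j \right)} = \frac{Q + j}{-9 + \frac{5 j}{4}}$ ($G{\left(Q,j \right)} = \frac{Q + j}{j + \left(-9 + \frac{j}{4}\right)} = \frac{Q + j}{-9 + \frac{5 j}{4}}$)
$C - G{\left(h{\left(5,3 \right)},120 \right)} = 1422 - \frac{4 \left(5 \cdot 3 + 120\right)}{-36 + 5 \cdot 120} = 1422 - \frac{4 \left(15 + 120\right)}{-36 + 600} = 1422 - 4 \cdot \frac{1}{564} \cdot 135 = 1422 - \frac{45}{47} = \frac{66789}{47}$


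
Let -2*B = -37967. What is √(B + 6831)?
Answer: √103258/2 ≈ 160.67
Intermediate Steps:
B = 37967/2 (B = -½*(-37967) = 37967/2 ≈ 18984.)
√(B + 6831) = √(37967/2 + 6831) = √(51629/2) = √103258/2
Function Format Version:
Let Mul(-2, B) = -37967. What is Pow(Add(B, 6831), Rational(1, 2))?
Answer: Mul(Rational(1, 2), Pow(103258, Rational(1, 2))) ≈ 160.67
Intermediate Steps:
B = Rational(37967, 2) (B = Mul(Rational(-1, 2), -37967) = Rational(37967, 2) ≈ 18984.)
Pow(Add(B, 6831), Rational(1, 2)) = Pow(Add(Rational(37967, 2), 6831), Rational(1, 2)) = Pow(Rational(51629, 2), Rational(1, 2)) = Mul(Rational(1, 2), Pow(103258, Rational(1, 2)))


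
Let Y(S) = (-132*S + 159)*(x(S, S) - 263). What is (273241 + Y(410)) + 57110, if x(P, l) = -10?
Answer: 15061704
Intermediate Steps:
Y(S) = -43407 + 36036*S (Y(S) = (-132*S + 159)*(-10 - 263) = (159 - 132*S)*(-273) = -43407 + 36036*S)
(273241 + Y(410)) + 57110 = (273241 + (-43407 + 36036*410)) + 57110 = (273241 + (-43407 + 14774760)) + 57110 = (273241 + 14731353) + 57110 = 15004594 + 57110 = 15061704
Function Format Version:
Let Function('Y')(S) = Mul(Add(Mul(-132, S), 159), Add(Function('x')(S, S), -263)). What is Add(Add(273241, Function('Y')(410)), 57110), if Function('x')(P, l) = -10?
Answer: 15061704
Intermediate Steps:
Function('Y')(S) = Add(-43407, Mul(36036, S)) (Function('Y')(S) = Mul(Add(Mul(-132, S), 159), Add(-10, -263)) = Mul(Add(159, Mul(-132, S)), -273) = Add(-43407, Mul(36036, S)))
Add(Add(273241, Function('Y')(410)), 57110) = Add(Add(273241, Add(-43407, Mul(36036, 410))), 57110) = Add(Add(273241, Add(-43407, 14774760)), 57110) = Add(Add(273241, 14731353), 57110) = Add(15004594, 57110) = 15061704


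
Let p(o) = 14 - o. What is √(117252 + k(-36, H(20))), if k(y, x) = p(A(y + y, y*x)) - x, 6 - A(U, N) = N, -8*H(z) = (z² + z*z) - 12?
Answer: √483618/2 ≈ 347.71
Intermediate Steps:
H(z) = 3/2 - z²/4 (H(z) = -((z² + z*z) - 12)/8 = -((z² + z²) - 12)/8 = -(2*z² - 12)/8 = -(-12 + 2*z²)/8 = 3/2 - z²/4)
A(U, N) = 6 - N
k(y, x) = 8 - x + x*y (k(y, x) = (14 - (6 - y*x)) - x = (14 - (6 - x*y)) - x = (14 + (-6 + x*y)) - x = (8 + x*y) - x = 8 - x + x*y)
√(117252 + k(-36, H(20))) = √(117252 + (8 - (3/2 - ¼*20²) + (3/2 - ¼*20²)*(-36))) = √(117252 + (8 - (3/2 - ¼*400) + (3/2 - ¼*400)*(-36))) = √(117252 + (8 - (3/2 - 100) + (3/2 - 100)*(-36))) = √(117252 + (8 - 1*(-197/2) - 197/2*(-36))) = √(117252 + (8 + 197/2 + 3546)) = √(117252 + 7305/2) = √(241809/2) = √483618/2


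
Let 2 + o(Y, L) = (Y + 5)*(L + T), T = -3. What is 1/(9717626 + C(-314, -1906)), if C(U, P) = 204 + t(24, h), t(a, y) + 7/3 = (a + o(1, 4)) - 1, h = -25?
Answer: 3/29153564 ≈ 1.0290e-7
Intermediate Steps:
o(Y, L) = -2 + (-3 + L)*(5 + Y) (o(Y, L) = -2 + (Y + 5)*(L - 3) = -2 + (5 + Y)*(-3 + L) = -2 + (-3 + L)*(5 + Y))
t(a, y) = 2/3 + a (t(a, y) = -7/3 + ((a + (-17 - 3*1 + 5*4 + 4*1)) - 1) = -7/3 + ((a + (-17 - 3 + 20 + 4)) - 1) = -7/3 + ((a + 4) - 1) = -7/3 + ((4 + a) - 1) = -7/3 + (3 + a) = 2/3 + a)
C(U, P) = 686/3 (C(U, P) = 204 + (2/3 + 24) = 204 + 74/3 = 686/3)
1/(9717626 + C(-314, -1906)) = 1/(9717626 + 686/3) = 1/(29153564/3) = 3/29153564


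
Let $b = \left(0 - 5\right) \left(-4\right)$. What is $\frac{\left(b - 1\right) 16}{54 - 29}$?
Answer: $\frac{304}{25} \approx 12.16$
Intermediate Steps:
$b = 20$ ($b = \left(-5\right) \left(-4\right) = 20$)
$\frac{\left(b - 1\right) 16}{54 - 29} = \frac{\left(20 - 1\right) 16}{54 - 29} = \frac{19 \cdot 16}{25} = 304 \cdot \frac{1}{25} = \frac{304}{25}$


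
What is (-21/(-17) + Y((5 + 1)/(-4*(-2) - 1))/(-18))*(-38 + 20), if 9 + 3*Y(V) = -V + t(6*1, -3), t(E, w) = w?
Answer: -3156/119 ≈ -26.521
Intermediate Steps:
Y(V) = -4 - V/3 (Y(V) = -3 + (-V - 3)/3 = -3 + (-3 - V)/3 = -3 + (-1 - V/3) = -4 - V/3)
(-21/(-17) + Y((5 + 1)/(-4*(-2) - 1))/(-18))*(-38 + 20) = (-21/(-17) + (-4 - (5 + 1)/(3*(-4*(-2) - 1)))/(-18))*(-38 + 20) = (-21*(-1/17) + (-4 - 2/(8 - 1))*(-1/18))*(-18) = (21/17 + (-4 - 2/7)*(-1/18))*(-18) = (21/17 - 30/7*(-1/18))*(-18) = (21/17 + 5/21)*(-18) = (526/357)*(-18) = -3156/119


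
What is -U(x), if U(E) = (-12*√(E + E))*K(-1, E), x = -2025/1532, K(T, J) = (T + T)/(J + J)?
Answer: 8*I*√766/15 ≈ 14.761*I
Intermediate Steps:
K(T, J) = T/J (K(T, J) = (2*T)/((2*J)) = (2*T)*(1/(2*J)) = T/J)
x = -2025/1532 (x = -2025*1/1532 = -2025/1532 ≈ -1.3218)
U(E) = 12*√2/√E (U(E) = (-12*√(E + E))*(-1/E) = (-12*√2*√E)*(-1/E) = 12*√2/√E)
-U(x) = -12*√2/√(-2025/1532) = -12*√2*(-2*I*√383/45) = -(-8)*I*√766/15 = 8*I*√766/15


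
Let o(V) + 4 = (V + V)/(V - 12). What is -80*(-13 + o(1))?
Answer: 15120/11 ≈ 1374.5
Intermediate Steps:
o(V) = -4 + 2*V/(-12 + V) (o(V) = -4 + (V + V)/(V - 12) = -4 + (2*V)/(-12 + V) = -4 + 2*V/(-12 + V))
-80*(-13 + o(1)) = -80*(-13 + 2*(24 - 1*1)/(-12 + 1)) = -80*(-13 + 2*(24 - 1)/(-11)) = -80*(-13 + 2*(-1/11)*23) = -80*(-13 - 46/11) = -80*(-189/11) = 15120/11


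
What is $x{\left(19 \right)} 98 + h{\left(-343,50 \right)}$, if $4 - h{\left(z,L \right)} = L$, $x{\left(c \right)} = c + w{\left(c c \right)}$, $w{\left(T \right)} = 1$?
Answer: $1914$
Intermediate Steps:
$x{\left(c \right)} = 1 + c$ ($x{\left(c \right)} = c + 1 = 1 + c$)
$h{\left(z,L \right)} = 4 - L$
$x{\left(19 \right)} 98 + h{\left(-343,50 \right)} = \left(1 + 19\right) 98 + \left(4 - 50\right) = 20 \cdot 98 + \left(4 - 50\right) = 1960 - 46 = 1914$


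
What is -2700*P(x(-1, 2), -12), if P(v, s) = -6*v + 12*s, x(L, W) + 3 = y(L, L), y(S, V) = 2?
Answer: 372600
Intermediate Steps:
x(L, W) = -1 (x(L, W) = -3 + 2 = -1)
-2700*P(x(-1, 2), -12) = -2700*(-6*(-1) + 12*(-12)) = -2700*(6 - 144) = -2700*(-138) = 372600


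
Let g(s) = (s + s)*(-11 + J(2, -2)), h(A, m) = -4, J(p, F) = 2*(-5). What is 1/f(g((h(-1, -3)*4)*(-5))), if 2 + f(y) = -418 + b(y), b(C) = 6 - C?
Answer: 1/2946 ≈ 0.00033944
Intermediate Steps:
J(p, F) = -10
g(s) = -42*s (g(s) = (s + s)*(-11 - 10) = (2*s)*(-21) = -42*s)
f(y) = -414 - y (f(y) = -2 + (-418 + (6 - y)) = -2 + (-412 - y) = -414 - y)
1/f(g((h(-1, -3)*4)*(-5))) = 1/(-414 - (-42)*-4*4*(-5)) = 1/(-414 - (-42)*(-16*(-5))) = 1/(-414 - (-42)*80) = 1/(-414 - 1*(-3360)) = 1/(-414 + 3360) = 1/2946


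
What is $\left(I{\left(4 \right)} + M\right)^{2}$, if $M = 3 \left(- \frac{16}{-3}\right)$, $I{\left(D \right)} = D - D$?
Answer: $256$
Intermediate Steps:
$I{\left(D \right)} = 0$
$M = 16$ ($M = 3 \left(\left(-16\right) \left(- \frac{1}{3}\right)\right) = 3 \cdot \frac{16}{3} = 16$)
$\left(I{\left(4 \right)} + M\right)^{2} = \left(0 + 16\right)^{2} = 16^{2} = 256$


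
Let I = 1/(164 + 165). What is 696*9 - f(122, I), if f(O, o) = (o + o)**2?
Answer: 678021620/108241 ≈ 6264.0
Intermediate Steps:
I = 1/329 ≈ 0.0030395
f(O, o) = 4*o**2 (f(O, o) = (2*o)**2 = 4*o**2)
696*9 - f(122, I) = 696*9 - 4*(1/329)**2 = 6264 - 4/108241 = 678021620/108241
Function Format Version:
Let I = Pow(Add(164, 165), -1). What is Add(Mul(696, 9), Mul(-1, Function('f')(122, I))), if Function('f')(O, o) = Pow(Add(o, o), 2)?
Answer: Rational(678021620, 108241) ≈ 6264.0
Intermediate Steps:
I = Rational(1, 329) (I = Pow(329, -1) = Rational(1, 329) ≈ 0.0030395)
Function('f')(O, o) = Mul(4, Pow(o, 2)) (Function('f')(O, o) = Pow(Mul(2, o), 2) = Mul(4, Pow(o, 2)))
Add(Mul(696, 9), Mul(-1, Function('f')(122, I))) = Add(Mul(696, 9), Mul(-1, Mul(4, Pow(Rational(1, 329), 2)))) = Add(6264, Mul(-1, Mul(4, Rational(1, 108241)))) = Add(6264, Mul(-1, Rational(4, 108241))) = Add(6264, Rational(-4, 108241)) = Rational(678021620, 108241)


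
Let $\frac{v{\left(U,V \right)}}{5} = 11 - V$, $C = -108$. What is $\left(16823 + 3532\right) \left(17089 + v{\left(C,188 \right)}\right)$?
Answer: $329832420$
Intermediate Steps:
$v{\left(U,V \right)} = 55 - 5 V$ ($v{\left(U,V \right)} = 5 \left(11 - V\right) = 55 - 5 V$)
$\left(16823 + 3532\right) \left(17089 + v{\left(C,188 \right)}\right) = \left(16823 + 3532\right) \left(17089 + \left(55 - 940\right)\right) = 20355 \left(17089 + \left(55 - 940\right)\right) = 20355 \left(17089 - 885\right) = 20355 \cdot 16204 = 329832420$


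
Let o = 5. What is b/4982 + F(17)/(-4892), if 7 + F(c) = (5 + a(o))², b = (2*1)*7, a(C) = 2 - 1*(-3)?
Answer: -197419/12185972 ≈ -0.016201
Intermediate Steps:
a(C) = 5 (a(C) = 2 + 3 = 5)
b = 14 (b = 2*7 = 14)
F(c) = 93 (F(c) = -7 + (5 + 5)² = -7 + 10² = -7 + 100 = 93)
b/4982 + F(17)/(-4892) = 14/4982 + 93/(-4892) = 14*(1/4982) + 93*(-1/4892) = 7/2491 - 93/4892 = -197419/12185972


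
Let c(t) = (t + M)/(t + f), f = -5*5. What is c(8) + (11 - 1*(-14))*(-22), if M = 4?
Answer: -9362/17 ≈ -550.71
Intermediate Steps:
f = -25
c(t) = (4 + t)/(-25 + t) (c(t) = (t + 4)/(t - 25) = (4 + t)/(-25 + t))
c(8) + (11 - 1*(-14))*(-22) = (4 + 8)/(-25 + 8) + (11 - 1*(-14))*(-22) = 12/(-17) + (11 + 14)*(-22) = -1/17*12 + 25*(-22) = -12/17 - 550 = -9362/17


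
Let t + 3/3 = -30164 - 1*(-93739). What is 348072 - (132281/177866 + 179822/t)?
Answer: 1967918515200951/5653826542 ≈ 3.4807e+5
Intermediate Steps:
t = 63574 (t = -1 + (-30164 - 1*(-93739)) = -1 + (-30164 + 93739) = -1 + 63575 = 63574)
348072 - (132281/177866 + 179822/t) = 348072 - (132281/177866 + 179822/63574) = 348072 - (132281*(1/177866) + 179822*(1/63574)) = 348072 - (132281/177866 + 89911/31787) = 348072 - 1*20196926073/5653826542 = 348072 - 20196926073/5653826542 = 1967918515200951/5653826542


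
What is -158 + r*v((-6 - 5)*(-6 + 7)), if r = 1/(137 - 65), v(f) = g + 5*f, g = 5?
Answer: -5713/36 ≈ -158.69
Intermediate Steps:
v(f) = 5 + 5*f
r = 1/72 ≈ 0.013889
-158 + r*v((-6 - 5)*(-6 + 7)) = -158 + (5 + 5*((-6 - 5)*(-6 + 7)))/72 = -158 + (5 + 5*(-11*1))/72 = -158 + (5 + 5*(-11))/72 = -158 + (5 - 55)/72 = -158 + (1/72)*(-50) = -158 - 25/36 = -5713/36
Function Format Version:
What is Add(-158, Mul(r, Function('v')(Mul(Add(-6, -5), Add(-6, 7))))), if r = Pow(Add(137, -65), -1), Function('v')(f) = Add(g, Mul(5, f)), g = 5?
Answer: Rational(-5713, 36) ≈ -158.69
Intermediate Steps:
Function('v')(f) = Add(5, Mul(5, f))
r = Rational(1, 72) (r = Pow(72, -1) = Rational(1, 72) ≈ 0.013889)
Add(-158, Mul(r, Function('v')(Mul(Add(-6, -5), Add(-6, 7))))) = Add(-158, Mul(Rational(1, 72), Add(5, Mul(5, Mul(Add(-6, -5), Add(-6, 7)))))) = Add(-158, Mul(Rational(1, 72), Add(5, Mul(5, Mul(-11, 1))))) = Add(-158, Mul(Rational(1, 72), Add(5, Mul(5, -11)))) = Add(-158, Mul(Rational(1, 72), Add(5, -55))) = Add(-158, Mul(Rational(1, 72), -50)) = Add(-158, Rational(-25, 36)) = Rational(-5713, 36)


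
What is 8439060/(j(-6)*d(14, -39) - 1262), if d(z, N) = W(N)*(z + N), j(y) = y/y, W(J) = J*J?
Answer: -8439060/39287 ≈ -214.81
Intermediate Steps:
W(J) = J**2
j(y) = 1
d(z, N) = N**2*(N + z) (d(z, N) = N**2*(z + N) = N**2*(N + z))
8439060/(j(-6)*d(14, -39) - 1262) = 8439060/(1*((-39)**2*(-39 + 14)) - 1262) = 8439060/(1*(1521*(-25)) - 1262) = 8439060/(1*(-38025) - 1262) = 8439060/(-38025 - 1262) = 8439060/(-39287) = 8439060*(-1/39287) = -8439060/39287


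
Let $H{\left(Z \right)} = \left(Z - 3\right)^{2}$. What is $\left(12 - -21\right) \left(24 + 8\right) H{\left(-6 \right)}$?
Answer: $85536$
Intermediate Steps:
$H{\left(Z \right)} = \left(-3 + Z\right)^{2}$
$\left(12 - -21\right) \left(24 + 8\right) H{\left(-6 \right)} = \left(12 - -21\right) \left(24 + 8\right) \left(-3 - 6\right)^{2} = \left(12 + 21\right) 32 \left(-9\right)^{2} = 33 \cdot 32 \cdot 81 = 1056 \cdot 81 = 85536$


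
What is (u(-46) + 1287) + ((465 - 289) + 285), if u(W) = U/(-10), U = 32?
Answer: 8724/5 ≈ 1744.8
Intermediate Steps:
u(W) = -16/5 (u(W) = 32/(-10) = 32*(-1/10) = -16/5)
(u(-46) + 1287) + ((465 - 289) + 285) = (-16/5 + 1287) + ((465 - 289) + 285) = 6419/5 + (176 + 285) = 6419/5 + 461 = 8724/5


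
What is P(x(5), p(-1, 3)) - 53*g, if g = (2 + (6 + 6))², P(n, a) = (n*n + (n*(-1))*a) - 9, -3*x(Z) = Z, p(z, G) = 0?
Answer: -93548/9 ≈ -10394.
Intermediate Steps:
x(Z) = -Z/3
P(n, a) = -9 + n² - a*n (P(n, a) = (n² + (-n)*a) - 9 = (n² - a*n) - 9 = -9 + n² - a*n)
g = 196 (g = (2 + 12)² = 14² = 196)
P(x(5), p(-1, 3)) - 53*g = (-9 + (-⅓*5)² - 1*0*(-⅓*5)) - 53*196 = (-9 + (-5/3)² - 1*0*(-5/3)) - 10388 = (-9 + 25/9 + 0) - 10388 = -56/9 - 10388 = -93548/9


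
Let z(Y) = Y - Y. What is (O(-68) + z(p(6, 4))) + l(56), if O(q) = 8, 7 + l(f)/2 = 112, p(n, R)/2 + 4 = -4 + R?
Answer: 218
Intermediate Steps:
p(n, R) = -16 + 2*R (p(n, R) = -8 + 2*(-4 + R) = -8 + (-8 + 2*R) = -16 + 2*R)
l(f) = 210 (l(f) = -14 + 2*112 = -14 + 224 = 210)
z(Y) = 0
(O(-68) + z(p(6, 4))) + l(56) = (8 + 0) + 210 = 8 + 210 = 218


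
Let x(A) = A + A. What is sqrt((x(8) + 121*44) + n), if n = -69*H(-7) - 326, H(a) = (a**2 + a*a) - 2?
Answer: I*sqrt(1610) ≈ 40.125*I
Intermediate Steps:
x(A) = 2*A
H(a) = -2 + 2*a**2 (H(a) = (a**2 + a**2) - 2 = 2*a**2 - 2 = -2 + 2*a**2)
n = -6950 (n = -69*(-2 + 2*(-7)**2) - 326 = -69*(-2 + 2*49) - 326 = -69*(-2 + 98) - 326 = -69*96 - 326 = -6624 - 326 = -6950)
sqrt((x(8) + 121*44) + n) = sqrt((2*8 + 121*44) - 6950) = sqrt((16 + 5324) - 6950) = sqrt(5340 - 6950) = sqrt(-1610) = I*sqrt(1610)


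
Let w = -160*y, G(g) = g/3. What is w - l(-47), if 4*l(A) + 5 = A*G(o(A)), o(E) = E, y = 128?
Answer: -123977/6 ≈ -20663.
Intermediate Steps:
G(g) = g/3 (G(g) = g*(1/3) = g/3)
w = -20480 (w = -160*128 = -20480)
l(A) = -5/4 + A**2/12 (l(A) = -5/4 + (A*(A/3))/4 = -5/4 + (A**2/3)/4 = -5/4 + A**2/12)
w - l(-47) = -20480 - (-5/4 + (1/12)*(-47)**2) = -20480 - (-5/4 + (1/12)*2209) = -20480 - (-5/4 + 2209/12) = -20480 - 1*1097/6 = -20480 - 1097/6 = -123977/6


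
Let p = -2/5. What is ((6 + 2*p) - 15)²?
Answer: 2401/25 ≈ 96.040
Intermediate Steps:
p = -⅖ (p = -2*⅕ = -⅖ ≈ -0.40000)
((6 + 2*p) - 15)² = ((6 + 2*(-⅖)) - 15)² = ((6 - ⅘) - 15)² = (26/5 - 15)² = (-49/5)² = 2401/25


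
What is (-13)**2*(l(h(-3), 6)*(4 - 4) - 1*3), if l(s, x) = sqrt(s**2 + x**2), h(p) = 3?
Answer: -507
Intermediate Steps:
(-13)**2*(l(h(-3), 6)*(4 - 4) - 1*3) = (-13)**2*(sqrt(3**2 + 6**2)*(4 - 4) - 1*3) = 169*(sqrt(9 + 36)*0 - 3) = 169*(sqrt(45)*0 - 3) = 169*((3*sqrt(5))*0 - 3) = 169*(0 - 3) = 169*(-3) = -507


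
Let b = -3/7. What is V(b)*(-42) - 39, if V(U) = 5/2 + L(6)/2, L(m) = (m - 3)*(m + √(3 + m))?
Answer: -711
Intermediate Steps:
b = -3/7 (b = -3*⅐ = -3/7 ≈ -0.42857)
L(m) = (-3 + m)*(m + √(3 + m))
V(U) = 16 (V(U) = 5/2 + (6² - 3*6 - 3*√(3 + 6) + 6*√(3 + 6))/2 = 5*(½) + (36 - 18 - 3*√9 + 6*√9)*(½) = 5/2 + (36 - 18 - 3*3 + 6*3)*(½) = 5/2 + (36 - 18 - 9 + 18)*(½) = 5/2 + 27*(½) = 5/2 + 27/2 = 16)
V(b)*(-42) - 39 = 16*(-42) - 39 = -672 - 39 = -711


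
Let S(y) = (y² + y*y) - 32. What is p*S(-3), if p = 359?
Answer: -5026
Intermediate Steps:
S(y) = -32 + 2*y² (S(y) = (y² + y²) - 32 = 2*y² - 32 = -32 + 2*y²)
p*S(-3) = 359*(-32 + 2*(-3)²) = 359*(-32 + 2*9) = 359*(-32 + 18) = 359*(-14) = -5026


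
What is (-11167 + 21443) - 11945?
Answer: -1669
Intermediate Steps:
(-11167 + 21443) - 11945 = 10276 - 11945 = -1669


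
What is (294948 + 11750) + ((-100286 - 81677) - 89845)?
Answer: 34890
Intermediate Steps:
(294948 + 11750) + ((-100286 - 81677) - 89845) = 306698 + (-181963 - 89845) = 306698 - 271808 = 34890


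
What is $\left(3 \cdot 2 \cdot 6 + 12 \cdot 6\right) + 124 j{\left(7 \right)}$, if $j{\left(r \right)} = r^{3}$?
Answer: $42640$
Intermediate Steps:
$\left(3 \cdot 2 \cdot 6 + 12 \cdot 6\right) + 124 j{\left(7 \right)} = \left(3 \cdot 2 \cdot 6 + 12 \cdot 6\right) + 124 \cdot 7^{3} = \left(6 \cdot 6 + 72\right) + 124 \cdot 343 = \left(36 + 72\right) + 42532 = 108 + 42532 = 42640$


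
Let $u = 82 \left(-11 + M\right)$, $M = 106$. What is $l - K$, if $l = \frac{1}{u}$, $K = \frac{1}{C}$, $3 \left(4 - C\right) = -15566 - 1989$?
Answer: $- \frac{5803}{136846930} \approx -4.2405 \cdot 10^{-5}$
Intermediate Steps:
$C = \frac{17567}{3}$ ($C = 4 - \frac{-15566 - 1989}{3} = 4 - - \frac{17555}{3} = 4 + \frac{17555}{3} = \frac{17567}{3} \approx 5855.7$)
$u = 7790$ ($u = 82 \left(-11 + 106\right) = 82 \cdot 95 = 7790$)
$K = \frac{3}{17567}$ ($K = \frac{1}{\frac{17567}{3}} = \frac{3}{17567} \approx 0.00017077$)
$l = \frac{1}{7790} \approx 0.00012837$
$l - K = \frac{1}{7790} - \frac{3}{17567} = - \frac{5803}{136846930}$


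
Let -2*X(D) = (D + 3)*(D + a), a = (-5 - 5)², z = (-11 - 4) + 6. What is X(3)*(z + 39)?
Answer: -9270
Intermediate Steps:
z = -9 (z = -15 + 6 = -9)
a = 100 (a = (-10)² = 100)
X(D) = -(3 + D)*(100 + D)/2 (X(D) = -(D + 3)*(D + 100)/2 = -(3 + D)*(100 + D)/2)
X(3)*(z + 39) = (-150 - 103/2*3 - ½*3²)*(-9 + 39) = (-150 - 309/2 - ½*9)*30 = (-150 - 309/2 - 9/2)*30 = -309*30 = -9270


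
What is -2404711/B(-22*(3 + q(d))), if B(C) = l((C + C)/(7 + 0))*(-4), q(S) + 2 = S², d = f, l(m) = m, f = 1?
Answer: -16832977/352 ≈ -47821.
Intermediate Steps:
d = 1
q(S) = -2 + S²
B(C) = -8*C/7 (B(C) = ((C + C)/(7 + 0))*(-4) = ((2*C)/7)*(-4) = ((2*C)*(⅐))*(-4) = (2*C/7)*(-4) = -8*C/7)
-2404711/B(-22*(3 + q(d))) = -2404711*7/(176*(3 + (-2 + 1²))) = -2404711*7/(176*(3 + (-2 + 1))) = -2404711*7/(176*(3 - 1)) = -2404711/((-(-176)*2/7)) = -2404711/((-8/7*(-44))) = -2404711/352/7 = -2404711*7/352 = -16832977/352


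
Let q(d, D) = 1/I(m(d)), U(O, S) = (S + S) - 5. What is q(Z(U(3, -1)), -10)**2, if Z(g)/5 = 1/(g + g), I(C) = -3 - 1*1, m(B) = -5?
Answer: 1/16 ≈ 0.062500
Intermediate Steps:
U(O, S) = -5 + 2*S (U(O, S) = 2*S - 5 = -5 + 2*S)
I(C) = -4 (I(C) = -3 - 1 = -4)
Z(g) = 5/(2*g) (Z(g) = 5/(g + g) = 5/((2*g)) = 5*(1/(2*g)) = 5/(2*g))
q(d, D) = -1/4 (q(d, D) = 1/(-4) = -1/4)
q(Z(U(3, -1)), -10)**2 = (-1/4)**2 = 1/16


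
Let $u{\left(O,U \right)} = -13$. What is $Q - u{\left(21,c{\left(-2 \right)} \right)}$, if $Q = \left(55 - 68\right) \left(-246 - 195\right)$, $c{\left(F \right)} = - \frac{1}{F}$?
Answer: $5746$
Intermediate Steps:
$Q = 5733$ ($Q = \left(-13\right) \left(-441\right) = 5733$)
$Q - u{\left(21,c{\left(-2 \right)} \right)} = 5733 - -13 = 5733 + 13 = 5746$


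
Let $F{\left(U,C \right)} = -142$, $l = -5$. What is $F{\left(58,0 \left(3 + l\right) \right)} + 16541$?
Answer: $16399$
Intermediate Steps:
$F{\left(58,0 \left(3 + l\right) \right)} + 16541 = -142 + 16541 = 16399$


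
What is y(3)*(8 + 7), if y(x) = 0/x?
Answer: 0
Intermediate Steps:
y(x) = 0
y(3)*(8 + 7) = 0*(8 + 7) = 0*15 = 0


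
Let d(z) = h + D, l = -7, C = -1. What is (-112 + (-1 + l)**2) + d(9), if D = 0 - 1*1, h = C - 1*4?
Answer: -54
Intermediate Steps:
h = -5 (h = -1 - 1*4 = -1 - 4 = -5)
D = -1 (D = 0 - 1 = -1)
d(z) = -6 (d(z) = -5 - 1 = -6)
(-112 + (-1 + l)**2) + d(9) = (-112 + (-1 - 7)**2) - 6 = (-112 + (-8)**2) - 6 = (-112 + 64) - 6 = -48 - 6 = -54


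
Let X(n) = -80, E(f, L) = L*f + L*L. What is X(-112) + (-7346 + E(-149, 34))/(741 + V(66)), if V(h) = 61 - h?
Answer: -8767/92 ≈ -95.293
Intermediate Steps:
E(f, L) = L² + L*f (E(f, L) = L*f + L² = L² + L*f)
X(-112) + (-7346 + E(-149, 34))/(741 + V(66)) = -80 + (-7346 + 34*(34 - 149))/(741 + (61 - 1*66)) = -80 + (-7346 + 34*(-115))/(741 + (61 - 66)) = -80 + (-7346 - 3910)/(741 - 5) = -80 - 11256/736 = -80 - 11256*1/736 = -80 - 1407/92 = -8767/92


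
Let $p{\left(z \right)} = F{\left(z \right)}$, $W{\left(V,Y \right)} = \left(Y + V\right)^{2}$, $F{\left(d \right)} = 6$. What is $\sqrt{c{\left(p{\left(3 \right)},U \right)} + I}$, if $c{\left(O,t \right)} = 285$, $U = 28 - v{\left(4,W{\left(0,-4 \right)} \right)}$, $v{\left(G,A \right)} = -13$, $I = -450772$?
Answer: $i \sqrt{450487} \approx 671.18 i$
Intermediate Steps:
$W{\left(V,Y \right)} = \left(V + Y\right)^{2}$
$p{\left(z \right)} = 6$
$U = 41$ ($U = 28 - -13 = 28 + 13 = 41$)
$\sqrt{c{\left(p{\left(3 \right)},U \right)} + I} = \sqrt{285 - 450772} = \sqrt{-450487} = i \sqrt{450487}$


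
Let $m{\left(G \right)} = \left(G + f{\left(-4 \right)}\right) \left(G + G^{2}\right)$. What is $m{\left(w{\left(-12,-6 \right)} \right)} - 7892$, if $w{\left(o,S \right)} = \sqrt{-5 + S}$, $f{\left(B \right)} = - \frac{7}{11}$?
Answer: $-7896 - \frac{128 i \sqrt{11}}{11} \approx -7896.0 - 38.593 i$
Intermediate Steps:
$f{\left(B \right)} = - \frac{7}{11}$ ($f{\left(B \right)} = \left(-7\right) \frac{1}{11} = - \frac{7}{11}$)
$m{\left(G \right)} = \left(- \frac{7}{11} + G\right) \left(G + G^{2}\right)$ ($m{\left(G \right)} = \left(G - \frac{7}{11}\right) \left(G + G^{2}\right) = \left(- \frac{7}{11} + G\right) \left(G + G^{2}\right)$)
$m{\left(w{\left(-12,-6 \right)} \right)} - 7892 = \frac{\sqrt{-5 - 6} \left(-7 + 4 \sqrt{-5 - 6} + 11 \left(\sqrt{-5 - 6}\right)^{2}\right)}{11} - 7892 = \frac{\sqrt{-11} \left(-7 + 4 \sqrt{-11} + 11 \left(\sqrt{-11}\right)^{2}\right)}{11} - 7892 = \frac{i \sqrt{11} \left(-7 + 4 i \sqrt{11} + 11 \left(i \sqrt{11}\right)^{2}\right)}{11} - 7892 = \frac{i \sqrt{11} \left(-7 + 4 i \sqrt{11} + 11 \left(-11\right)\right)}{11} - 7892 = \frac{i \sqrt{11} \left(-7 + 4 i \sqrt{11} - 121\right)}{11} - 7892 = \frac{i \sqrt{11} \left(-128 + 4 i \sqrt{11}\right)}{11} - 7892 = -7892 + \frac{i \sqrt{11} \left(-128 + 4 i \sqrt{11}\right)}{11}$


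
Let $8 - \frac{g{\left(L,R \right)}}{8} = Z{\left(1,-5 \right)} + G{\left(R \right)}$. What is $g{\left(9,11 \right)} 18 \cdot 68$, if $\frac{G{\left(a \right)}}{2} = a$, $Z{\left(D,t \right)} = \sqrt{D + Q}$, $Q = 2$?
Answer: $-137088 - 9792 \sqrt{3} \approx -1.5405 \cdot 10^{5}$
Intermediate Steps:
$Z{\left(D,t \right)} = \sqrt{2 + D}$ ($Z{\left(D,t \right)} = \sqrt{D + 2} = \sqrt{2 + D}$)
$G{\left(a \right)} = 2 a$
$g{\left(L,R \right)} = 64 - 16 R - 8 \sqrt{3}$ ($g{\left(L,R \right)} = 64 - 8 \left(\sqrt{2 + 1} + 2 R\right) = 64 - 8 \left(\sqrt{3} + 2 R\right) = 64 - \left(8 \sqrt{3} + 16 R\right) = 64 - 16 R - 8 \sqrt{3}$)
$g{\left(9,11 \right)} 18 \cdot 68 = \left(64 - 176 - 8 \sqrt{3}\right) 18 \cdot 68 = \left(-112 - 8 \sqrt{3}\right) 18 \cdot 68 = \left(-2016 - 144 \sqrt{3}\right) 68 = -137088 - 9792 \sqrt{3}$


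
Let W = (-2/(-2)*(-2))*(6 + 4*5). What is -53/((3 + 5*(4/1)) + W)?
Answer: 53/29 ≈ 1.8276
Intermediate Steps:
W = -52 (W = (-2*(-½)*(-2))*(6 + 20) = (1*(-2))*26 = -2*26 = -52)
-53/((3 + 5*(4/1)) + W) = -53/((3 + 5*(4/1)) - 52) = -53/((3 + 5*(4*1)) - 52) = -53/((3 + 5*4) - 52) = -53/((3 + 20) - 52) = -53/(23 - 52) = -53/(-29) = -53*(-1/29) = 53/29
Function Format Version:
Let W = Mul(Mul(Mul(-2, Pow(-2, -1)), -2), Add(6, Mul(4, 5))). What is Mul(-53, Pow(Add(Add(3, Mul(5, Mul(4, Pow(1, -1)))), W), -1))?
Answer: Rational(53, 29) ≈ 1.8276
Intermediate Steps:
W = -52 (W = Mul(Mul(Mul(-2, Rational(-1, 2)), -2), Add(6, 20)) = Mul(Mul(1, -2), 26) = Mul(-2, 26) = -52)
Mul(-53, Pow(Add(Add(3, Mul(5, Mul(4, Pow(1, -1)))), W), -1)) = Mul(-53, Pow(Add(Add(3, Mul(5, Mul(4, Pow(1, -1)))), -52), -1)) = Mul(-53, Pow(Add(Add(3, Mul(5, Mul(4, 1))), -52), -1)) = Mul(-53, Pow(Add(Add(3, Mul(5, 4)), -52), -1)) = Mul(-53, Pow(Add(Add(3, 20), -52), -1)) = Mul(-53, Pow(Add(23, -52), -1)) = Mul(-53, Pow(-29, -1)) = Mul(-53, Rational(-1, 29)) = Rational(53, 29)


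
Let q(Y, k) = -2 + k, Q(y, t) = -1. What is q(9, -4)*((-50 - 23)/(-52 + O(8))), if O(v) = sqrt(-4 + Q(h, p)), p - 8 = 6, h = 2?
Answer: -7592/903 - 146*I*sqrt(5)/903 ≈ -8.4075 - 0.36153*I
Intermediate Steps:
p = 14 (p = 8 + 6 = 14)
O(v) = I*sqrt(5) (O(v) = sqrt(-4 - 1) = sqrt(-5) = I*sqrt(5))
q(9, -4)*((-50 - 23)/(-52 + O(8))) = (-2 - 4)*((-50 - 23)/(-52 + I*sqrt(5))) = -(-438)/(-52 + I*sqrt(5)) = 438/(-52 + I*sqrt(5))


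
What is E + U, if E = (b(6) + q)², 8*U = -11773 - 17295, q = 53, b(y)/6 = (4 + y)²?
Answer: 845551/2 ≈ 4.2278e+5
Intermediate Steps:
b(y) = 6*(4 + y)²
U = -7267/2 (U = (-11773 - 17295)/8 = (⅛)*(-29068) = -7267/2 ≈ -3633.5)
E = 426409 (E = (6*(4 + 6)² + 53)² = (6*10² + 53)² = (6*100 + 53)² = (600 + 53)² = 653² = 426409)
E + U = 426409 - 7267/2 = 845551/2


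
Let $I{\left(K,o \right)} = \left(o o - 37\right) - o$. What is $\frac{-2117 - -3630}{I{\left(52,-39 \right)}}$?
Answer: $\frac{1513}{1523} \approx 0.99343$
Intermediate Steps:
$I{\left(K,o \right)} = -37 + o^{2} - o$ ($I{\left(K,o \right)} = \left(o^{2} - 37\right) - o = \left(-37 + o^{2}\right) - o = -37 + o^{2} - o$)
$\frac{-2117 - -3630}{I{\left(52,-39 \right)}} = \frac{-2117 - -3630}{-37 + \left(-39\right)^{2} - -39} = \frac{-2117 + 3630}{-37 + 1521 + 39} = \frac{1513}{1523}$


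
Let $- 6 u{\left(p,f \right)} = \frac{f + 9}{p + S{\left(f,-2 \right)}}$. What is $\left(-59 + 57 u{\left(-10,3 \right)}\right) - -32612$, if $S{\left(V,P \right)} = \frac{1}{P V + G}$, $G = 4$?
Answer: $\frac{227947}{7} \approx 32564.0$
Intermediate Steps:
$S{\left(V,P \right)} = \frac{1}{4 + P V}$ ($S{\left(V,P \right)} = \frac{1}{P V + 4} = \frac{1}{4 + P V}$)
$u{\left(p,f \right)} = - \frac{9 + f}{6 \left(p + \frac{1}{4 - 2 f}\right)}$ ($u{\left(p,f \right)} = - \frac{\left(f + 9\right) \frac{1}{p + \frac{1}{4 - 2 f}}}{6} = - \frac{\left(9 + f\right) \frac{1}{p + \frac{1}{4 - 2 f}}}{6} = - \frac{\frac{1}{p + \frac{1}{4 - 2 f}} \left(9 + f\right)}{6} = - \frac{9 + f}{6 \left(p + \frac{1}{4 - 2 f}\right)}$)
$\left(-59 + 57 u{\left(-10,3 \right)}\right) - -32612 = \left(-59 + 57 \left(- \frac{\left(-2 + 3\right) \left(9 + 3\right)}{-3 + 6 \left(-10\right) \left(-2 + 3\right)}\right)\right) - -32612 = \left(-59 + 57 \left(\left(-1\right) \frac{1}{-3 + 6 \left(-10\right) 1} \cdot 1 \cdot 12\right)\right) + 32612 = \left(-59 + 57 \left(\left(-1\right) \frac{1}{-3 - 60} \cdot 1 \cdot 12\right)\right) + 32612 = \left(-59 + 57 \left(\left(-1\right) \frac{1}{-63} \cdot 1 \cdot 12\right)\right) + 32612 = \left(-59 + 57 \left(\left(-1\right) \left(- \frac{1}{63}\right) 1 \cdot 12\right)\right) + 32612 = \left(-59 + 57 \cdot \frac{4}{21}\right) + 32612 = \left(-59 + \frac{76}{7}\right) + 32612 = - \frac{337}{7} + 32612 = \frac{227947}{7}$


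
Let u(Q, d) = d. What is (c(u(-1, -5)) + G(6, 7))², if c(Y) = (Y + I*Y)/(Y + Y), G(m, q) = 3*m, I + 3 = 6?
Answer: 400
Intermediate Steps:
I = 3 (I = -3 + 6 = 3)
c(Y) = 2 (c(Y) = (Y + 3*Y)/(Y + Y) = (4*Y)/((2*Y)) = (4*Y)*(1/(2*Y)) = 2)
(c(u(-1, -5)) + G(6, 7))² = (2 + 3*6)² = (2 + 18)² = 20² = 400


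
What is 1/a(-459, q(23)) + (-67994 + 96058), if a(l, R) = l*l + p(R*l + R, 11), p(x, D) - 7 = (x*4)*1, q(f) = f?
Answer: 4730243329/168552 ≈ 28064.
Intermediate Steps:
p(x, D) = 7 + 4*x (p(x, D) = 7 + (x*4)*1 = 7 + (4*x)*1 = 7 + 4*x)
a(l, R) = 7 + l**2 + 4*R + 4*R*l (a(l, R) = l*l + (7 + 4*(R*l + R)) = l**2 + (7 + 4*(R + R*l)) = l**2 + (7 + (4*R + 4*R*l)) = l**2 + (7 + 4*R + 4*R*l) = 7 + l**2 + 4*R + 4*R*l)
1/a(-459, q(23)) + (-67994 + 96058) = 1/(7 + (-459)**2 + 4*23*(1 - 459)) + (-67994 + 96058) = 1/(7 + 210681 + 4*23*(-458)) + 28064 = 1/(7 + 210681 - 42136) + 28064 = 1/168552 + 28064 = 4730243329/168552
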